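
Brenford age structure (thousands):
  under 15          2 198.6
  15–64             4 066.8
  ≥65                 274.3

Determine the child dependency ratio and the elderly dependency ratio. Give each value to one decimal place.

Youth dependency ratio: 54.1
Old-age dependency ratio: 6.7

Youth dependency ratio = 2 198.6 / 4 066.8 × 100 = 54.1
Old-age dependency ratio = 274.3 / 4 066.8 × 100 = 6.7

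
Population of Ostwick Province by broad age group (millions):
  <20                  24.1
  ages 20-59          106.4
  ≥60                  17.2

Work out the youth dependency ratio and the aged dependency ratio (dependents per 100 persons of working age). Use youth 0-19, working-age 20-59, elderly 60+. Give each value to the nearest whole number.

Youth dependency ratio = 24.1 / 106.4 × 100 = 23
Old-age dependency ratio = 17.2 / 106.4 × 100 = 16

Youth dependency ratio: 23
Old-age dependency ratio: 16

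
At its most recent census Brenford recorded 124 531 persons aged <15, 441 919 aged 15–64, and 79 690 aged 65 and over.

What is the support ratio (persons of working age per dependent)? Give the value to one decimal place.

Support ratio: 2.2

Support ratio = 441 919 / (124 531 + 79 690) = 441 919 / 204 221 = 2.2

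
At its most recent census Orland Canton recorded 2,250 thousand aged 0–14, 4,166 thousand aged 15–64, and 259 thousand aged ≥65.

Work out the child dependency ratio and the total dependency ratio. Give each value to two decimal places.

Youth dependency ratio: 54.01
Total dependency ratio: 60.23

Youth dependency ratio = 2,250 / 4,166 × 100 = 54.01
Total dependency ratio = (2,250 + 259) / 4,166 × 100 = 2,509 / 4,166 × 100 = 60.23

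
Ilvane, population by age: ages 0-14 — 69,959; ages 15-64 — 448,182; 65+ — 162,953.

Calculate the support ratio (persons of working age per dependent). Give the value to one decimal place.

Support ratio = 448,182 / (69,959 + 162,953) = 448,182 / 232,912 = 1.9

Support ratio: 1.9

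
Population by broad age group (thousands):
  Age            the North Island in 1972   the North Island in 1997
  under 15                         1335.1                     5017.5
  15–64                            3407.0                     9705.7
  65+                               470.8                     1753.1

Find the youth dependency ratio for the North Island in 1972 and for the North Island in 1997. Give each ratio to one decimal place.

the North Island in 1972: 1335.1 / 3407.0 × 100 = 39.2
the North Island in 1997: 5017.5 / 9705.7 × 100 = 51.7

the North Island in 1972: 39.2
the North Island in 1997: 51.7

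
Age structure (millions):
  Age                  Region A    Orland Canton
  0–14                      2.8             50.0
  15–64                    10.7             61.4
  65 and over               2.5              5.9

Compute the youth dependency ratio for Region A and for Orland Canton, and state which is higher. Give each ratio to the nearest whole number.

Region A: 2.8 / 10.7 × 100 = 26
Orland Canton: 50.0 / 61.4 × 100 = 81

Region A: 26
Orland Canton: 81
Higher: Orland Canton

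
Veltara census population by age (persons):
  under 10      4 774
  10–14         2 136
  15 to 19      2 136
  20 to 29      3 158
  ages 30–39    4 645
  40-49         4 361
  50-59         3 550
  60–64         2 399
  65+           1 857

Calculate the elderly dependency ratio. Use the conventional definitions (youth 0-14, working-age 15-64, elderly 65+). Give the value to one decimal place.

Old-age dependency ratio: 9.2

0–14: 4 774 + 2 136 = 6 910
15–64: 2 136 + 3 158 + 4 645 + 4 361 + 3 550 + 2 399 = 20 249
65+: 1 857
Old-age dependency ratio = 1 857 / 20 249 × 100 = 9.2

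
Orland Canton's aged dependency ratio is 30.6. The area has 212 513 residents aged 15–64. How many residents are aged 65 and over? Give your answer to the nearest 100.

Old-age dependency ratio = elderly / working-age × 100
30.6 = E / 212 513 × 100
⇒ 65 000

Aged 65 and over: 65 000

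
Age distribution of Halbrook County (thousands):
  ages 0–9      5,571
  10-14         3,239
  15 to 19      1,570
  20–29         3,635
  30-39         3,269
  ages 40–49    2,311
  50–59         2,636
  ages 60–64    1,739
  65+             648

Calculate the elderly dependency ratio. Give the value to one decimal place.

0–14: 5,571 + 3,239 = 8,810
15–64: 1,570 + 3,635 + 3,269 + 2,311 + 2,636 + 1,739 = 15,160
65+: 648
Old-age dependency ratio = 648 / 15,160 × 100 = 4.3

Old-age dependency ratio: 4.3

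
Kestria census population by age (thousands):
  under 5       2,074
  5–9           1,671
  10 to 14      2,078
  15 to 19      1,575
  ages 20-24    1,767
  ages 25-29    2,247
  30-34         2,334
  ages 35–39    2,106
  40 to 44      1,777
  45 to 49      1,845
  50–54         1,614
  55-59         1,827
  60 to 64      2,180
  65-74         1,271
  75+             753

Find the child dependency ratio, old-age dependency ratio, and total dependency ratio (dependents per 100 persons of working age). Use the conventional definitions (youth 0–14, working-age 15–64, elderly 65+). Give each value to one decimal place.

Youth dependency ratio: 30.2
Old-age dependency ratio: 10.5
Total dependency ratio: 40.7

0–14: 2,074 + 1,671 + 2,078 = 5,823
15–64: 1,575 + 1,767 + 2,247 + 2,334 + 2,106 + 1,777 + 1,845 + 1,614 + 1,827 + 2,180 = 19,272
65+: 1,271 + 753 = 2,024
Youth dependency ratio = 5,823 / 19,272 × 100 = 30.2
Old-age dependency ratio = 2,024 / 19,272 × 100 = 10.5
Total dependency ratio = (5,823 + 2,024) / 19,272 × 100 = 7,847 / 19,272 × 100 = 40.7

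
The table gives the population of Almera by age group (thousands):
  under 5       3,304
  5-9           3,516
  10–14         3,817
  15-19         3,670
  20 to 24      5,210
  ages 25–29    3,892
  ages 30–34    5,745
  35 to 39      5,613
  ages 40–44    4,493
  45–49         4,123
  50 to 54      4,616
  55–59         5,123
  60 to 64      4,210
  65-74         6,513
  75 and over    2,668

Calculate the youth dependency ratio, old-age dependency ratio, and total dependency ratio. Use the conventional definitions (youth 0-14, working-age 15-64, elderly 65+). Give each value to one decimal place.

0–14: 3,304 + 3,516 + 3,817 = 10,637
15–64: 3,670 + 5,210 + 3,892 + 5,745 + 5,613 + 4,493 + 4,123 + 4,616 + 5,123 + 4,210 = 46,695
65+: 6,513 + 2,668 = 9,181
Youth dependency ratio = 10,637 / 46,695 × 100 = 22.8
Old-age dependency ratio = 9,181 / 46,695 × 100 = 19.7
Total dependency ratio = (10,637 + 9,181) / 46,695 × 100 = 19,818 / 46,695 × 100 = 42.4

Youth dependency ratio: 22.8
Old-age dependency ratio: 19.7
Total dependency ratio: 42.4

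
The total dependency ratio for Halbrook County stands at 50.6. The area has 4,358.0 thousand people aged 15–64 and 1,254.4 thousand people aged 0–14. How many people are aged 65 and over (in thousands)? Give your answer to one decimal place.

Aged 65 and over: 950.7

Total dependency ratio = (youth + elderly) / working-age × 100
50.6 = (1,254.4 + E) / 4,358.0 × 100
⇒ 950.7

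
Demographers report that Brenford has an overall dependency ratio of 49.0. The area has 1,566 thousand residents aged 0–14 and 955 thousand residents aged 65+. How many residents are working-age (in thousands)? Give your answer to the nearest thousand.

Working-age: 5,145

Total dependency ratio = (youth + elderly) / working-age × 100
49.0 = (1,566 + 955) / W × 100
⇒ 5,145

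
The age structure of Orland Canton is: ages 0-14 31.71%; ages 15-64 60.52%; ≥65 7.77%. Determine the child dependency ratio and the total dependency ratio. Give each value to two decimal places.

Youth dependency ratio: 52.40
Total dependency ratio: 65.23

Youth dependency ratio = 31.71 / 60.52 × 100 = 52.40
Total dependency ratio = (31.71 + 7.77) / 60.52 × 100 = 39.48 / 60.52 × 100 = 65.23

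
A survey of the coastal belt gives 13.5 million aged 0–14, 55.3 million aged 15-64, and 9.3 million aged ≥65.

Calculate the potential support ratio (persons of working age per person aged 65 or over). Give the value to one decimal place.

Potential support ratio: 5.9

Potential support ratio = 55.3 / 9.3 = 5.9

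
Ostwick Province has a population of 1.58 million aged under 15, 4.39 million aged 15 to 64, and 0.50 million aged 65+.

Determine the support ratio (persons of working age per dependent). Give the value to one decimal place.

Support ratio: 2.1

Support ratio = 4.39 / (1.58 + 0.50) = 4.39 / 2.08 = 2.1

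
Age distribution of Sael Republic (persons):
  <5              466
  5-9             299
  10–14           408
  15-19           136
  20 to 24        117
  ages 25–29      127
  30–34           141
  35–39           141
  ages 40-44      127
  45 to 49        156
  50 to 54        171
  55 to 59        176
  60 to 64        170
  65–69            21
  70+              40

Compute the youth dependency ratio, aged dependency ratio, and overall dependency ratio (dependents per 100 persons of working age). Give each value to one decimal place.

Youth dependency ratio: 80.2
Old-age dependency ratio: 4.2
Total dependency ratio: 84.4

0–14: 466 + 299 + 408 = 1173
15–64: 136 + 117 + 127 + 141 + 141 + 127 + 156 + 171 + 176 + 170 = 1462
65+: 21 + 40 = 61
Youth dependency ratio = 1173 / 1462 × 100 = 80.2
Old-age dependency ratio = 61 / 1462 × 100 = 4.2
Total dependency ratio = (1173 + 61) / 1462 × 100 = 1234 / 1462 × 100 = 84.4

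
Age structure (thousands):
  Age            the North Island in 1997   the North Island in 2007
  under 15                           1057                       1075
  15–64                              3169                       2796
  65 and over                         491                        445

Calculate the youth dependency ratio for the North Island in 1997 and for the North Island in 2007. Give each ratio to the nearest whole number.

the North Island in 1997: 1057 / 3169 × 100 = 33
the North Island in 2007: 1075 / 2796 × 100 = 38

the North Island in 1997: 33
the North Island in 2007: 38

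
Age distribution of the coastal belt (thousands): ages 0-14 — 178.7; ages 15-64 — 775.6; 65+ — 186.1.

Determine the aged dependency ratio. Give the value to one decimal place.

Old-age dependency ratio: 24.0

Old-age dependency ratio = 186.1 / 775.6 × 100 = 24.0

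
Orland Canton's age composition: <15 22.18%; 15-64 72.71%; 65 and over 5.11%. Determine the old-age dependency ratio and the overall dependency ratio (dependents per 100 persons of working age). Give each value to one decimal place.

Old-age dependency ratio = 5.11 / 72.71 × 100 = 7.0
Total dependency ratio = (22.18 + 5.11) / 72.71 × 100 = 27.29 / 72.71 × 100 = 37.5

Old-age dependency ratio: 7.0
Total dependency ratio: 37.5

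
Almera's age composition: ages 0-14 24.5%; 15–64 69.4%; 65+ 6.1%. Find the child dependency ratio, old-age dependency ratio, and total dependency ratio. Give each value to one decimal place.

Youth dependency ratio: 35.3
Old-age dependency ratio: 8.8
Total dependency ratio: 44.1

Youth dependency ratio = 24.5 / 69.4 × 100 = 35.3
Old-age dependency ratio = 6.1 / 69.4 × 100 = 8.8
Total dependency ratio = (24.5 + 6.1) / 69.4 × 100 = 30.6 / 69.4 × 100 = 44.1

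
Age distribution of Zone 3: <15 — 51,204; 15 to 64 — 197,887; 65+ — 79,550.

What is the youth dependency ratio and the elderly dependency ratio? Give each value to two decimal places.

Youth dependency ratio = 51,204 / 197,887 × 100 = 25.88
Old-age dependency ratio = 79,550 / 197,887 × 100 = 40.20

Youth dependency ratio: 25.88
Old-age dependency ratio: 40.20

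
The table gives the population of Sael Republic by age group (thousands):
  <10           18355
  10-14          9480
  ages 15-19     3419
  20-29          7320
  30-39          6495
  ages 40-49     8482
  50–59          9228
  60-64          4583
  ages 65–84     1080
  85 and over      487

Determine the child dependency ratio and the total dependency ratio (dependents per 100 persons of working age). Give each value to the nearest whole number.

0–14: 18355 + 9480 = 27835
15–64: 3419 + 7320 + 6495 + 8482 + 9228 + 4583 = 39527
65+: 1080 + 487 = 1567
Youth dependency ratio = 27835 / 39527 × 100 = 70
Total dependency ratio = (27835 + 1567) / 39527 × 100 = 29402 / 39527 × 100 = 74

Youth dependency ratio: 70
Total dependency ratio: 74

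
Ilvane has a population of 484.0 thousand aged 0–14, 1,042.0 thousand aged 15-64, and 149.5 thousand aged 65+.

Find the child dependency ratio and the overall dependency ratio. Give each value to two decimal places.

Youth dependency ratio: 46.45
Total dependency ratio: 60.80

Youth dependency ratio = 484.0 / 1,042.0 × 100 = 46.45
Total dependency ratio = (484.0 + 149.5) / 1,042.0 × 100 = 633.5 / 1,042.0 × 100 = 60.80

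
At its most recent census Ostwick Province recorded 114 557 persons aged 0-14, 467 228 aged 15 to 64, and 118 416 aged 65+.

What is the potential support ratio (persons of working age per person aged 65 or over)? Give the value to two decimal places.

Potential support ratio: 3.95

Potential support ratio = 467 228 / 118 416 = 3.95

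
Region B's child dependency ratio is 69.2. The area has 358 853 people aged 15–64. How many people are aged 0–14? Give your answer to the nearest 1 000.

Aged 0–14: 248 000

Youth dependency ratio = youth / working-age × 100
69.2 = Y / 358 853 × 100
⇒ 248 000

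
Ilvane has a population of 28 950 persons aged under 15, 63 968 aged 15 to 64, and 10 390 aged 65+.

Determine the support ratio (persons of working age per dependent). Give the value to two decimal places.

Support ratio = 63 968 / (28 950 + 10 390) = 63 968 / 39 340 = 1.63

Support ratio: 1.63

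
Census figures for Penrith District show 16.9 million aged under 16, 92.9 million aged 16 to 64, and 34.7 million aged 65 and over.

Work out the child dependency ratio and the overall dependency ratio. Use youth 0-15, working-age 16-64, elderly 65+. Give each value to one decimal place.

Youth dependency ratio = 16.9 / 92.9 × 100 = 18.2
Total dependency ratio = (16.9 + 34.7) / 92.9 × 100 = 51.6 / 92.9 × 100 = 55.5

Youth dependency ratio: 18.2
Total dependency ratio: 55.5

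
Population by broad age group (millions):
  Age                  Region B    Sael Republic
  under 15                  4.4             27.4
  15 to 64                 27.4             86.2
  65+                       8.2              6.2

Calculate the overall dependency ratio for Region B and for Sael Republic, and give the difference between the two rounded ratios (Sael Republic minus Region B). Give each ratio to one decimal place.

Region B: 46.0
Sael Republic: 39.0
Difference: -7.0

Region B: (4.4 + 8.2) / 27.4 × 100 = 12.6 / 27.4 × 100 = 46.0
Sael Republic: (27.4 + 6.2) / 86.2 × 100 = 33.6 / 86.2 × 100 = 39.0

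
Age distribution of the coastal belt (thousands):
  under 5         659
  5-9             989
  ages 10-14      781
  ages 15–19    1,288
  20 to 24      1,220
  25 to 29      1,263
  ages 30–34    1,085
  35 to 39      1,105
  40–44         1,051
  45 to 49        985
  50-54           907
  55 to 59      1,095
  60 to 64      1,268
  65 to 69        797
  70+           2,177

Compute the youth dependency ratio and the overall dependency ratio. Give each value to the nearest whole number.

Youth dependency ratio: 22
Total dependency ratio: 48

0–14: 659 + 989 + 781 = 2,429
15–64: 1,288 + 1,220 + 1,263 + 1,085 + 1,105 + 1,051 + 985 + 907 + 1,095 + 1,268 = 11,267
65+: 797 + 2,177 = 2,974
Youth dependency ratio = 2,429 / 11,267 × 100 = 22
Total dependency ratio = (2,429 + 2,974) / 11,267 × 100 = 5,403 / 11,267 × 100 = 48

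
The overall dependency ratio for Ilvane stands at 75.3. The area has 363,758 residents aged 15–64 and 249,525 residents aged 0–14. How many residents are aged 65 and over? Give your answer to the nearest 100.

Aged 65 and over: 24,400

Total dependency ratio = (youth + elderly) / working-age × 100
75.3 = (249,525 + E) / 363,758 × 100
⇒ 24,400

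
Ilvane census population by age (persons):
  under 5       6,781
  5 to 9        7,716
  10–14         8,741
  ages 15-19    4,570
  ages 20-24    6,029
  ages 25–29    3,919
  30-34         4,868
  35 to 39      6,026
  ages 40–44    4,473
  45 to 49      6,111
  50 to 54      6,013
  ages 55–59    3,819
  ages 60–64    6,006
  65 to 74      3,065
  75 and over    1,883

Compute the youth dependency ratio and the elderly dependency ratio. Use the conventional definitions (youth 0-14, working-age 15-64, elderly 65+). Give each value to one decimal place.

Youth dependency ratio: 44.8
Old-age dependency ratio: 9.5

0–14: 6,781 + 7,716 + 8,741 = 23,238
15–64: 4,570 + 6,029 + 3,919 + 4,868 + 6,026 + 4,473 + 6,111 + 6,013 + 3,819 + 6,006 = 51,834
65+: 3,065 + 1,883 = 4,948
Youth dependency ratio = 23,238 / 51,834 × 100 = 44.8
Old-age dependency ratio = 4,948 / 51,834 × 100 = 9.5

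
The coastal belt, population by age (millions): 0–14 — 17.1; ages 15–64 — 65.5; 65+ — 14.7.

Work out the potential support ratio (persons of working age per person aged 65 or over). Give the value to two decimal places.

Potential support ratio: 4.46

Potential support ratio = 65.5 / 14.7 = 4.46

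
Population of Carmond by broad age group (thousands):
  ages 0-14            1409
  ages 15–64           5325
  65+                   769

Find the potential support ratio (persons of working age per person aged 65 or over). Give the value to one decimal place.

Potential support ratio = 5325 / 769 = 6.9

Potential support ratio: 6.9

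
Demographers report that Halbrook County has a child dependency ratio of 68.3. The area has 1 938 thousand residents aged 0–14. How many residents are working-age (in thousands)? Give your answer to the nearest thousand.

Working-age: 2 837

Youth dependency ratio = youth / working-age × 100
68.3 = 1 938 / W × 100
⇒ 2 837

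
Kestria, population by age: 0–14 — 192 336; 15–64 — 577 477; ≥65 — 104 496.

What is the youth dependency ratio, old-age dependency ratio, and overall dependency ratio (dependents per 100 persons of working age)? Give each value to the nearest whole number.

Youth dependency ratio = 192 336 / 577 477 × 100 = 33
Old-age dependency ratio = 104 496 / 577 477 × 100 = 18
Total dependency ratio = (192 336 + 104 496) / 577 477 × 100 = 296 832 / 577 477 × 100 = 51

Youth dependency ratio: 33
Old-age dependency ratio: 18
Total dependency ratio: 51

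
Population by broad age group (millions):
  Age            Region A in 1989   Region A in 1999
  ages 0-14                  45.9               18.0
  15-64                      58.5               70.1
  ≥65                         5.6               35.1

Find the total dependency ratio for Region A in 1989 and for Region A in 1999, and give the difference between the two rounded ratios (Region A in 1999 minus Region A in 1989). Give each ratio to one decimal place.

Region A in 1989: 88.0
Region A in 1999: 75.7
Difference: -12.3

Region A in 1989: (45.9 + 5.6) / 58.5 × 100 = 51.5 / 58.5 × 100 = 88.0
Region A in 1999: (18.0 + 35.1) / 70.1 × 100 = 53.1 / 70.1 × 100 = 75.7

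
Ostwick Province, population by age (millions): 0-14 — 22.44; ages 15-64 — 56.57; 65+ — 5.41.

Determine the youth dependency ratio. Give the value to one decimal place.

Youth dependency ratio: 39.7

Youth dependency ratio = 22.44 / 56.57 × 100 = 39.7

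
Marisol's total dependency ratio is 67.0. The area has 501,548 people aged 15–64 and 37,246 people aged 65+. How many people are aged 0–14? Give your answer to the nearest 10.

Total dependency ratio = (youth + elderly) / working-age × 100
67.0 = (Y + 37,246) / 501,548 × 100
⇒ 298,790

Aged 0–14: 298,790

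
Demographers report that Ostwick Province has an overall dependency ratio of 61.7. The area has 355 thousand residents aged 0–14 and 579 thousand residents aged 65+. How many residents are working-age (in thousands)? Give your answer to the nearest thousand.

Total dependency ratio = (youth + elderly) / working-age × 100
61.7 = (355 + 579) / W × 100
⇒ 1 514

Working-age: 1 514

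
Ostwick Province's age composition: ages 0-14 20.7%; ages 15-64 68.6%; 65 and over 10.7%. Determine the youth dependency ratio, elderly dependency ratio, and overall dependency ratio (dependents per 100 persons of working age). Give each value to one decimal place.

Youth dependency ratio = 20.7 / 68.6 × 100 = 30.2
Old-age dependency ratio = 10.7 / 68.6 × 100 = 15.6
Total dependency ratio = (20.7 + 10.7) / 68.6 × 100 = 31.4 / 68.6 × 100 = 45.8

Youth dependency ratio: 30.2
Old-age dependency ratio: 15.6
Total dependency ratio: 45.8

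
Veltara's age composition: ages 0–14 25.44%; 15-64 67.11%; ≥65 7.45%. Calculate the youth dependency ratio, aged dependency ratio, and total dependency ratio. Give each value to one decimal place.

Youth dependency ratio = 25.44 / 67.11 × 100 = 37.9
Old-age dependency ratio = 7.45 / 67.11 × 100 = 11.1
Total dependency ratio = (25.44 + 7.45) / 67.11 × 100 = 32.89 / 67.11 × 100 = 49.0

Youth dependency ratio: 37.9
Old-age dependency ratio: 11.1
Total dependency ratio: 49.0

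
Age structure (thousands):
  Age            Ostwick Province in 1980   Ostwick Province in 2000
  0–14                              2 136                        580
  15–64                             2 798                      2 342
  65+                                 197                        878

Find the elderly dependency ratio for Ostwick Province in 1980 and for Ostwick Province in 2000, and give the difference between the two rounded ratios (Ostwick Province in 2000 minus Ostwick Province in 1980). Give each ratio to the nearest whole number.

Ostwick Province in 1980: 197 / 2 798 × 100 = 7
Ostwick Province in 2000: 878 / 2 342 × 100 = 37

Ostwick Province in 1980: 7
Ostwick Province in 2000: 37
Difference: +30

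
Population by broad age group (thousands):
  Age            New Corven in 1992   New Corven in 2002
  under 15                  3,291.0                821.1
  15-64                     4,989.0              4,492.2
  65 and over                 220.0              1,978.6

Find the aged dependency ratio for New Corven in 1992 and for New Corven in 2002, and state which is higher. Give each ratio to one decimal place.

New Corven in 1992: 220.0 / 4,989.0 × 100 = 4.4
New Corven in 2002: 1,978.6 / 4,492.2 × 100 = 44.0

New Corven in 1992: 4.4
New Corven in 2002: 44.0
Higher: New Corven in 2002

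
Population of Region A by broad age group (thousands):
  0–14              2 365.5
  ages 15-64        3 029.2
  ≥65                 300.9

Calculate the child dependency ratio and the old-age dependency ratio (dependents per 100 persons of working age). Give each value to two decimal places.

Youth dependency ratio: 78.09
Old-age dependency ratio: 9.93

Youth dependency ratio = 2 365.5 / 3 029.2 × 100 = 78.09
Old-age dependency ratio = 300.9 / 3 029.2 × 100 = 9.93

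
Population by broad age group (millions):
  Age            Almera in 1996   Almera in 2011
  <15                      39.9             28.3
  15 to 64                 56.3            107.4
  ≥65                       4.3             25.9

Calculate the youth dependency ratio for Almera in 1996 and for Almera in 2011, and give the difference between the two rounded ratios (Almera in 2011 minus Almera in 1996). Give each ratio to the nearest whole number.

Almera in 1996: 71
Almera in 2011: 26
Difference: -45

Almera in 1996: 39.9 / 56.3 × 100 = 71
Almera in 2011: 28.3 / 107.4 × 100 = 26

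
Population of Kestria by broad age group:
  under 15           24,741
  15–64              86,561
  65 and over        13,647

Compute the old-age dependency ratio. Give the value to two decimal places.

Old-age dependency ratio: 15.77

Old-age dependency ratio = 13,647 / 86,561 × 100 = 15.77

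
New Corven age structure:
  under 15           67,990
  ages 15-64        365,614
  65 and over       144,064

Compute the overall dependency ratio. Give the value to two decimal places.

Total dependency ratio = (67,990 + 144,064) / 365,614 × 100 = 212,054 / 365,614 × 100 = 58.00

Total dependency ratio: 58.00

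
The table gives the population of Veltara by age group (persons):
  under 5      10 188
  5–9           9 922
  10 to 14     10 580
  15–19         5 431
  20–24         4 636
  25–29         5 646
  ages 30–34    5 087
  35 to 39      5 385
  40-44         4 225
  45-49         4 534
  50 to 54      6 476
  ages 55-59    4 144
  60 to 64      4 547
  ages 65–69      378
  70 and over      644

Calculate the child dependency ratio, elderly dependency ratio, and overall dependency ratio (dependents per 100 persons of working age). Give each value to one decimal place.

0–14: 10 188 + 9 922 + 10 580 = 30 690
15–64: 5 431 + 4 636 + 5 646 + 5 087 + 5 385 + 4 225 + 4 534 + 6 476 + 4 144 + 4 547 = 50 111
65+: 378 + 644 = 1 022
Youth dependency ratio = 30 690 / 50 111 × 100 = 61.2
Old-age dependency ratio = 1 022 / 50 111 × 100 = 2.0
Total dependency ratio = (30 690 + 1 022) / 50 111 × 100 = 31 712 / 50 111 × 100 = 63.3

Youth dependency ratio: 61.2
Old-age dependency ratio: 2.0
Total dependency ratio: 63.3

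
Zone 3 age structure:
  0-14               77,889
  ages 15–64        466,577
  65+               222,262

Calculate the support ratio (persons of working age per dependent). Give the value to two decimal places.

Support ratio: 1.55

Support ratio = 466,577 / (77,889 + 222,262) = 466,577 / 300,151 = 1.55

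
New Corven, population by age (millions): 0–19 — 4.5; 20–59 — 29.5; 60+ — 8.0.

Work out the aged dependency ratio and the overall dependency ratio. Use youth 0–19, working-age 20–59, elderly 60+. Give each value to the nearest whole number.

Old-age dependency ratio = 8.0 / 29.5 × 100 = 27
Total dependency ratio = (4.5 + 8.0) / 29.5 × 100 = 12.5 / 29.5 × 100 = 42

Old-age dependency ratio: 27
Total dependency ratio: 42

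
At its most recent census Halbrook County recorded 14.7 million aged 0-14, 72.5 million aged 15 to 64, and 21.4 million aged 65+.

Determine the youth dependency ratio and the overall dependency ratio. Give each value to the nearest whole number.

Youth dependency ratio: 20
Total dependency ratio: 50

Youth dependency ratio = 14.7 / 72.5 × 100 = 20
Total dependency ratio = (14.7 + 21.4) / 72.5 × 100 = 36.1 / 72.5 × 100 = 50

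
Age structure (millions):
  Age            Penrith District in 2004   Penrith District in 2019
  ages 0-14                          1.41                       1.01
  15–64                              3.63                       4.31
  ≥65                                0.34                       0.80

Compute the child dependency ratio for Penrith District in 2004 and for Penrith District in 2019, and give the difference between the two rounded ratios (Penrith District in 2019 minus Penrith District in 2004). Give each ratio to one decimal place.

Penrith District in 2004: 1.41 / 3.63 × 100 = 38.8
Penrith District in 2019: 1.01 / 4.31 × 100 = 23.4

Penrith District in 2004: 38.8
Penrith District in 2019: 23.4
Difference: -15.4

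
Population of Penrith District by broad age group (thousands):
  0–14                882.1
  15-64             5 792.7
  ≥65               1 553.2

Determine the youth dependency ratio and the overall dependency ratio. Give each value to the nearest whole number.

Youth dependency ratio = 882.1 / 5 792.7 × 100 = 15
Total dependency ratio = (882.1 + 1 553.2) / 5 792.7 × 100 = 2 435.3 / 5 792.7 × 100 = 42

Youth dependency ratio: 15
Total dependency ratio: 42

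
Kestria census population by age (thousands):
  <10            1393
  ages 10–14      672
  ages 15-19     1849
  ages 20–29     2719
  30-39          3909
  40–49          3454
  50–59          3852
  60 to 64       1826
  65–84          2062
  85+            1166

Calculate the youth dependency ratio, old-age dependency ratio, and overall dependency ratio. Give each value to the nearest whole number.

0–14: 1393 + 672 = 2065
15–64: 1849 + 2719 + 3909 + 3454 + 3852 + 1826 = 17609
65+: 2062 + 1166 = 3228
Youth dependency ratio = 2065 / 17609 × 100 = 12
Old-age dependency ratio = 3228 / 17609 × 100 = 18
Total dependency ratio = (2065 + 3228) / 17609 × 100 = 5293 / 17609 × 100 = 30

Youth dependency ratio: 12
Old-age dependency ratio: 18
Total dependency ratio: 30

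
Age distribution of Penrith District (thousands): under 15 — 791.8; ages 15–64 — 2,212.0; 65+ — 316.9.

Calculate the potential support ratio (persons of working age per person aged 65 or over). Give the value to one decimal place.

Potential support ratio: 7.0

Potential support ratio = 2,212.0 / 316.9 = 7.0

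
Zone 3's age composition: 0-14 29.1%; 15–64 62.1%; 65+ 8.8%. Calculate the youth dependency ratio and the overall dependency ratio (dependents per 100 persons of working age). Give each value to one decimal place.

Youth dependency ratio: 46.9
Total dependency ratio: 61.0

Youth dependency ratio = 29.1 / 62.1 × 100 = 46.9
Total dependency ratio = (29.1 + 8.8) / 62.1 × 100 = 37.9 / 62.1 × 100 = 61.0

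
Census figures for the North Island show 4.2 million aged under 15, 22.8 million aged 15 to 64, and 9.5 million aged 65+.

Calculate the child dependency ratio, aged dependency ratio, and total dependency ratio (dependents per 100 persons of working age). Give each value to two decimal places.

Youth dependency ratio: 18.42
Old-age dependency ratio: 41.67
Total dependency ratio: 60.09

Youth dependency ratio = 4.2 / 22.8 × 100 = 18.42
Old-age dependency ratio = 9.5 / 22.8 × 100 = 41.67
Total dependency ratio = (4.2 + 9.5) / 22.8 × 100 = 13.7 / 22.8 × 100 = 60.09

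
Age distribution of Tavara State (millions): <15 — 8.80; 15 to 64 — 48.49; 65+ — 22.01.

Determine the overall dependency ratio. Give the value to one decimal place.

Total dependency ratio: 63.5

Total dependency ratio = (8.80 + 22.01) / 48.49 × 100 = 30.81 / 48.49 × 100 = 63.5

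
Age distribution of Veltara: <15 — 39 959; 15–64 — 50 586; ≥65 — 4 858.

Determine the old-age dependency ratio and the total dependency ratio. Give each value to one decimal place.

Old-age dependency ratio = 4 858 / 50 586 × 100 = 9.6
Total dependency ratio = (39 959 + 4 858) / 50 586 × 100 = 44 817 / 50 586 × 100 = 88.6

Old-age dependency ratio: 9.6
Total dependency ratio: 88.6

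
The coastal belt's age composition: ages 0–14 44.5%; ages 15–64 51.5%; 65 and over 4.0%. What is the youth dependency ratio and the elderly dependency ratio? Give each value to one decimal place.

Youth dependency ratio: 86.4
Old-age dependency ratio: 7.8

Youth dependency ratio = 44.5 / 51.5 × 100 = 86.4
Old-age dependency ratio = 4.0 / 51.5 × 100 = 7.8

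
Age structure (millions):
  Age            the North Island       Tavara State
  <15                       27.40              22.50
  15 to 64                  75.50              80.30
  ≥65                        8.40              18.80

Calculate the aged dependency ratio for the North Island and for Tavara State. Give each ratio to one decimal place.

the North Island: 11.1
Tavara State: 23.4

the North Island: 8.40 / 75.50 × 100 = 11.1
Tavara State: 18.80 / 80.30 × 100 = 23.4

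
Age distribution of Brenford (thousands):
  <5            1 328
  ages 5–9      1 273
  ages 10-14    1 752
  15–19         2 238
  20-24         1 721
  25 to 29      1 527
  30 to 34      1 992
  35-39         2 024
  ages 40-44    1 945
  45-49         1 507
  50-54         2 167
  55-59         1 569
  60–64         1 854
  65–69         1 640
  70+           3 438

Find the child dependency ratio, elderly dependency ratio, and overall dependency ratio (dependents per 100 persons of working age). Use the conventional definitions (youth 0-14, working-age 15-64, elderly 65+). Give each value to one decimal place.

0–14: 1 328 + 1 273 + 1 752 = 4 353
15–64: 2 238 + 1 721 + 1 527 + 1 992 + 2 024 + 1 945 + 1 507 + 2 167 + 1 569 + 1 854 = 18 544
65+: 1 640 + 3 438 = 5 078
Youth dependency ratio = 4 353 / 18 544 × 100 = 23.5
Old-age dependency ratio = 5 078 / 18 544 × 100 = 27.4
Total dependency ratio = (4 353 + 5 078) / 18 544 × 100 = 9 431 / 18 544 × 100 = 50.9

Youth dependency ratio: 23.5
Old-age dependency ratio: 27.4
Total dependency ratio: 50.9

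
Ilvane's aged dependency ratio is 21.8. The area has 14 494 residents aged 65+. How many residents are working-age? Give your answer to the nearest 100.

Working-age: 66 500

Old-age dependency ratio = elderly / working-age × 100
21.8 = 14 494 / W × 100
⇒ 66 500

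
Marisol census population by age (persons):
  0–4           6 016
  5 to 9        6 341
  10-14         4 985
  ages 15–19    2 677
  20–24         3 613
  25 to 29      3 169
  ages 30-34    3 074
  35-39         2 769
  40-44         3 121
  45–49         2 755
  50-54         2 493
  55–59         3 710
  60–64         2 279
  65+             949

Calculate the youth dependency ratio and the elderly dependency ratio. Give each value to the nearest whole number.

Youth dependency ratio: 58
Old-age dependency ratio: 3

0–14: 6 016 + 6 341 + 4 985 = 17 342
15–64: 2 677 + 3 613 + 3 169 + 3 074 + 2 769 + 3 121 + 2 755 + 2 493 + 3 710 + 2 279 = 29 660
65+: 949
Youth dependency ratio = 17 342 / 29 660 × 100 = 58
Old-age dependency ratio = 949 / 29 660 × 100 = 3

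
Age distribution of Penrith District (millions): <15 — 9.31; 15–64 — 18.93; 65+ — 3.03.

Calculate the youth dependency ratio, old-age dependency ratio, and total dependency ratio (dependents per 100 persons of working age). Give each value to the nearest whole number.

Youth dependency ratio: 49
Old-age dependency ratio: 16
Total dependency ratio: 65

Youth dependency ratio = 9.31 / 18.93 × 100 = 49
Old-age dependency ratio = 3.03 / 18.93 × 100 = 16
Total dependency ratio = (9.31 + 3.03) / 18.93 × 100 = 12.34 / 18.93 × 100 = 65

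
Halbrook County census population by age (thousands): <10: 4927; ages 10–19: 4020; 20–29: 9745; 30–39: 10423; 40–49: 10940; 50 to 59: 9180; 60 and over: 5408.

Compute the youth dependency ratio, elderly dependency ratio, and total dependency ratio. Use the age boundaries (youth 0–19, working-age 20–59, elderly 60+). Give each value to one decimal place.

Youth dependency ratio: 22.2
Old-age dependency ratio: 13.4
Total dependency ratio: 35.6

0–19: 4927 + 4020 = 8947
20–59: 9745 + 10423 + 10940 + 9180 = 40288
60+: 5408
Youth dependency ratio = 8947 / 40288 × 100 = 22.2
Old-age dependency ratio = 5408 / 40288 × 100 = 13.4
Total dependency ratio = (8947 + 5408) / 40288 × 100 = 14355 / 40288 × 100 = 35.6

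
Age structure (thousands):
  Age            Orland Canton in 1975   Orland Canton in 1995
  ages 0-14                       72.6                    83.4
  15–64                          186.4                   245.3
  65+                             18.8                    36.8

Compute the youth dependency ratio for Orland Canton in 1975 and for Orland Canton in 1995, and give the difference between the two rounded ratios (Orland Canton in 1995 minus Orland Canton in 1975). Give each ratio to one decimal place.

Orland Canton in 1975: 38.9
Orland Canton in 1995: 34.0
Difference: -4.9

Orland Canton in 1975: 72.6 / 186.4 × 100 = 38.9
Orland Canton in 1995: 83.4 / 245.3 × 100 = 34.0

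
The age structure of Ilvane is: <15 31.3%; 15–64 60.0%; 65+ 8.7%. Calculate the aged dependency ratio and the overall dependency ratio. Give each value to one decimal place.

Old-age dependency ratio = 8.7 / 60.0 × 100 = 14.5
Total dependency ratio = (31.3 + 8.7) / 60.0 × 100 = 40.0 / 60.0 × 100 = 66.7

Old-age dependency ratio: 14.5
Total dependency ratio: 66.7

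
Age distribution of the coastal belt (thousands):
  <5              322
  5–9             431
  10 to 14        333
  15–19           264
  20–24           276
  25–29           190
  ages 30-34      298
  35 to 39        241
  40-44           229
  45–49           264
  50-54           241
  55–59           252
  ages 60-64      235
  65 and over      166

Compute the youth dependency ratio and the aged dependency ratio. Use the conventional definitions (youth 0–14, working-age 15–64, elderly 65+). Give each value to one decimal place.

Youth dependency ratio: 43.6
Old-age dependency ratio: 6.7

0–14: 322 + 431 + 333 = 1,086
15–64: 264 + 276 + 190 + 298 + 241 + 229 + 264 + 241 + 252 + 235 = 2,490
65+: 166
Youth dependency ratio = 1,086 / 2,490 × 100 = 43.6
Old-age dependency ratio = 166 / 2,490 × 100 = 6.7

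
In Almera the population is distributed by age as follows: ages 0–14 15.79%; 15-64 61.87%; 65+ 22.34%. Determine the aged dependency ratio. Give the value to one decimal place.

Old-age dependency ratio: 36.1

Old-age dependency ratio = 22.34 / 61.87 × 100 = 36.1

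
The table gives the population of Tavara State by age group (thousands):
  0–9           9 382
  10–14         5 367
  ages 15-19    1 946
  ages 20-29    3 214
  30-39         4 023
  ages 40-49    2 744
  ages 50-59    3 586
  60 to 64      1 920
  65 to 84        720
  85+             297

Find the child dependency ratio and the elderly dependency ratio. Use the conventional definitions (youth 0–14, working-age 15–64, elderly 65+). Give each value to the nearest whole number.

Youth dependency ratio: 85
Old-age dependency ratio: 6

0–14: 9 382 + 5 367 = 14 749
15–64: 1 946 + 3 214 + 4 023 + 2 744 + 3 586 + 1 920 = 17 433
65+: 720 + 297 = 1 017
Youth dependency ratio = 14 749 / 17 433 × 100 = 85
Old-age dependency ratio = 1 017 / 17 433 × 100 = 6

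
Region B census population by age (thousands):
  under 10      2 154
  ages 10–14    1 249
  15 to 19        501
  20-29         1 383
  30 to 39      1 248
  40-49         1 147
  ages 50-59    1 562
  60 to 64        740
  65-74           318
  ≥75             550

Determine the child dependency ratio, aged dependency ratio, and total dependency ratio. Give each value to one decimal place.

0–14: 2 154 + 1 249 = 3 403
15–64: 501 + 1 383 + 1 248 + 1 147 + 1 562 + 740 = 6 581
65+: 318 + 550 = 868
Youth dependency ratio = 3 403 / 6 581 × 100 = 51.7
Old-age dependency ratio = 868 / 6 581 × 100 = 13.2
Total dependency ratio = (3 403 + 868) / 6 581 × 100 = 4 271 / 6 581 × 100 = 64.9

Youth dependency ratio: 51.7
Old-age dependency ratio: 13.2
Total dependency ratio: 64.9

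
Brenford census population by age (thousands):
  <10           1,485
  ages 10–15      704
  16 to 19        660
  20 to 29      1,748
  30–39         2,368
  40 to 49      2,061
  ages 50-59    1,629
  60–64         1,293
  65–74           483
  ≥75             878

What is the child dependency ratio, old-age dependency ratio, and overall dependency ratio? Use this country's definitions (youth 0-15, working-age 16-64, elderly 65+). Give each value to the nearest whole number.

Youth dependency ratio: 22
Old-age dependency ratio: 14
Total dependency ratio: 36

0–15: 1,485 + 704 = 2,189
16–64: 660 + 1,748 + 2,368 + 2,061 + 1,629 + 1,293 = 9,759
65+: 483 + 878 = 1,361
Youth dependency ratio = 2,189 / 9,759 × 100 = 22
Old-age dependency ratio = 1,361 / 9,759 × 100 = 14
Total dependency ratio = (2,189 + 1,361) / 9,759 × 100 = 3,550 / 9,759 × 100 = 36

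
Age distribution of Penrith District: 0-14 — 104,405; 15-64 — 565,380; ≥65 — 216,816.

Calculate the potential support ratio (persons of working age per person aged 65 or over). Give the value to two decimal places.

Potential support ratio: 2.61

Potential support ratio = 565,380 / 216,816 = 2.61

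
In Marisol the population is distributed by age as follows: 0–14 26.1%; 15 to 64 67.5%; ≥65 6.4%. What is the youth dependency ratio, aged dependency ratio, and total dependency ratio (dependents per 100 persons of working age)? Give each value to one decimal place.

Youth dependency ratio = 26.1 / 67.5 × 100 = 38.7
Old-age dependency ratio = 6.4 / 67.5 × 100 = 9.5
Total dependency ratio = (26.1 + 6.4) / 67.5 × 100 = 32.5 / 67.5 × 100 = 48.1

Youth dependency ratio: 38.7
Old-age dependency ratio: 9.5
Total dependency ratio: 48.1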